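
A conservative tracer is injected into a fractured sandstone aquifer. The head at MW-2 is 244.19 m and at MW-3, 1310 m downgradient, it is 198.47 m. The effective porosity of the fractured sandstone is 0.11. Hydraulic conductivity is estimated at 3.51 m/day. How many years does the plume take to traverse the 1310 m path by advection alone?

Hydraulic gradient i = (244.19 − 198.47) / 1310 = 45.72 / 1310 = 0.03490.
Darcy flux q = K · i = 3.510 × 0.03490 = 0.1225 m/day.
Seepage velocity v = q / n_e = 0.1225 / 0.11 = 1.114 m/day.
Travel time t = L / v = 1310 / 1.114 = 1176 days = 3.221 years.

3.22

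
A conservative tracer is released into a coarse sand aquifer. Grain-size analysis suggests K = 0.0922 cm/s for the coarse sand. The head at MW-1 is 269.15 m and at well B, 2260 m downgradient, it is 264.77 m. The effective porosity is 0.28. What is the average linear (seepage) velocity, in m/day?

Convert K: 0.0922 cm/s × 864 = 79.66 m/day.
Hydraulic gradient i = (269.15 − 264.77) / 2260 = 4.38 / 2260 = 0.001938.
Darcy flux q = K · i = 79.66 × 0.001938 = 0.1544 m/day.
Seepage velocity v = q / n_e = 0.1544 / 0.28 = 0.5514 m/day.

0.551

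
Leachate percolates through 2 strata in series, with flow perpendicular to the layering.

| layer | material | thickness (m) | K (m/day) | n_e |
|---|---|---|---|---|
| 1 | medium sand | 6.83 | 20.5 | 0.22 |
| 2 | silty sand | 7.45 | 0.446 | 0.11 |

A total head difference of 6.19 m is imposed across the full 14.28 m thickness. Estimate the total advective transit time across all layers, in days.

6.39

With flow normal to the layers, continuity requires the same specific discharge q through every layer.
Σ(b_i/K_i) = 6.83/20.5 + 7.45/0.446 = 17.04 d.
q = Δh / Σ(b_i/K_i) = 6.19 / 17.04 = 0.3633 m/day.
In each layer the seepage velocity is v_i = q/n_i, so the layer transit time is t_i = b_i·n_i / q:
  layer 1 (medium sand): t_1 = 6.83 × 0.22 / 0.3633 = 4.136 d
  layer 2 (silty sand): t_2 = 7.45 × 0.11 / 0.3633 = 2.256 d
Total t = Σ t_i = 6.391 days.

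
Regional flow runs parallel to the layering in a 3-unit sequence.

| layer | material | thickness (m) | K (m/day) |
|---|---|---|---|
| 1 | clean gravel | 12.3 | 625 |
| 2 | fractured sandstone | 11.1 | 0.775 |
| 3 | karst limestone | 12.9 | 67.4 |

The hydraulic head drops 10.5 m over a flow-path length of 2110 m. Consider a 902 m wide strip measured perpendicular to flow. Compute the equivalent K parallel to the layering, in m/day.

236

Flow is parallel to layering, so each bed carries its own Darcy discharge and the transmissivities add.
Σ(K_i·b_i) = 625×12.3 + 0.775×11.1 + 67.4×12.9 = 8566 m²/day.
Total thickness b = 36.30 m, so K_eq = Σ(K_i·b_i)/b = 236.0 m/day.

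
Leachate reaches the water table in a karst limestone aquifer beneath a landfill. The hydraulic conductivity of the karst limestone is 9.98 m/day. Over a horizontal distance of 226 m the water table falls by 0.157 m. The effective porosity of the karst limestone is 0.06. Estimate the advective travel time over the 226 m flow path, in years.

5.35

Hydraulic gradient i = Δh / L = 0.157 / 226 = 0.0006947.
Darcy flux q = K · i = 9.980 × 0.0006947 = 0.006933 m/day.
Seepage velocity v = q / n_e = 0.006933 / 0.06 = 0.1156 m/day.
Travel time t = L / v = 226 / 0.1156 = 1956 days = 5.355 years.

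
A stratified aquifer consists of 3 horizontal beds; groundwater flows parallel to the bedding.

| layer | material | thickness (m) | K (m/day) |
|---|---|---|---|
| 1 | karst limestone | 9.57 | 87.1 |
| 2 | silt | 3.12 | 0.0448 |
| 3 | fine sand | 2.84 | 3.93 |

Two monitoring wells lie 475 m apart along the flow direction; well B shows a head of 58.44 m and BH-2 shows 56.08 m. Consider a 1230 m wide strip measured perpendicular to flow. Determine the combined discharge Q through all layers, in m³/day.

5160

Flow is parallel to layering, so each bed carries its own Darcy discharge and the transmissivities add.
Σ(K_i·b_i) = 87.1×9.57 + 0.0448×3.12 + 3.93×2.84 = 844.8 m²/day.
Hydraulic gradient i = (58.44 − 56.08) / 475 = 2.36 / 475 = 0.004968.
Q = Σ(K_i·b_i) · W · i = 844.8 × 1230 × 0.004968 = 5163 m³/day.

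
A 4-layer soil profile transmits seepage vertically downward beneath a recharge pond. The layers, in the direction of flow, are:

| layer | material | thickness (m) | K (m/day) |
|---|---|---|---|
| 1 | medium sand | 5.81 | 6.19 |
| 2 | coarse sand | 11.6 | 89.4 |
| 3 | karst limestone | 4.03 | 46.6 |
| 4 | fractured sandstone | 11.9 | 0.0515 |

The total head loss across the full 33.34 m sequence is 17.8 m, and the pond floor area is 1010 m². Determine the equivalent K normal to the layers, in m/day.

Flow is perpendicular to layering, so the layers act in series and the equivalent K is the thickness-weighted harmonic mean.
Total thickness L = 5.81 + 11.6 + 4.03 + 11.9 = 33.34 m.
Σ(b_i/K_i) = 5.81/6.19 + 11.6/89.4 + 4.03/46.6 + 11.9/0.0515 = 232.2 d.
K_eq = L / Σ(b_i/K_i) = 33.34 / 232.2 = 0.1436 m/day.

0.144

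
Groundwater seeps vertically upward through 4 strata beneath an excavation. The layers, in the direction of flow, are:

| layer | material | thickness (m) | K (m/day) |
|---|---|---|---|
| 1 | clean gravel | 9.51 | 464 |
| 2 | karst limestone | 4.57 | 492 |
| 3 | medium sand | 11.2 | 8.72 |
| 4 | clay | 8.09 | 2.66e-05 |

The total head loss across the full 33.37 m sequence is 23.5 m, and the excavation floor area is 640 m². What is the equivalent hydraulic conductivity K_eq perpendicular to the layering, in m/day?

Flow is perpendicular to layering, so the layers act in series and the equivalent K is the thickness-weighted harmonic mean.
Total thickness L = 9.51 + 4.57 + 11.2 + 8.09 = 33.37 m.
Σ(b_i/K_i) = 9.51/464 + 4.57/492 + 11.2/8.72 + 8.09/2.66e-05 = 3.041e+05 d.
K_eq = L / Σ(b_i/K_i) = 33.37 / 3.041e+05 = 0.0001097 m/day.

0.000110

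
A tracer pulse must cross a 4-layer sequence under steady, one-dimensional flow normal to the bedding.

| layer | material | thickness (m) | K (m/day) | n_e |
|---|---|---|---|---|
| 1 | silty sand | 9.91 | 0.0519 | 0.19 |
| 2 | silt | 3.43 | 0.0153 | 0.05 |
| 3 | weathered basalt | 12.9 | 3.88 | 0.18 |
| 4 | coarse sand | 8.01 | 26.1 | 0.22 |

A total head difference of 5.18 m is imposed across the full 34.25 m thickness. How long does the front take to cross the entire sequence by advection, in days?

With flow normal to the layers, continuity requires the same specific discharge q through every layer.
Σ(b_i/K_i) = 9.91/0.0519 + 3.43/0.0153 + 12.9/3.88 + 8.01/26.1 = 418.8 d.
q = Δh / Σ(b_i/K_i) = 5.18 / 418.8 = 0.01237 m/day.
In each layer the seepage velocity is v_i = q/n_i, so the layer transit time is t_i = b_i·n_i / q:
  layer 1 (silty sand): t_1 = 9.91 × 0.19 / 0.01237 = 152.2 d
  layer 2 (silt): t_2 = 3.43 × 0.05 / 0.01237 = 13.86 d
  layer 3 (weathered basalt): t_3 = 12.9 × 0.18 / 0.01237 = 187.7 d
  layer 4 (coarse sand): t_4 = 8.01 × 0.22 / 0.01237 = 142.5 d
Total t = Σ t_i = 496.3 days.

496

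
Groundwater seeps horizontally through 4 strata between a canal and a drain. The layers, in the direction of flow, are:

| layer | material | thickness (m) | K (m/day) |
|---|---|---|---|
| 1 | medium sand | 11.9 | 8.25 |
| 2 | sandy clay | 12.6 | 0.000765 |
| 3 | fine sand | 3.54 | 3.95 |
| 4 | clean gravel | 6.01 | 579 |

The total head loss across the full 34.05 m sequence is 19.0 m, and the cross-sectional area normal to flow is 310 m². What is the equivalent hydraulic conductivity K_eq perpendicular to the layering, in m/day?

0.00207

Flow is perpendicular to layering, so the layers act in series and the equivalent K is the thickness-weighted harmonic mean.
Total thickness L = 11.9 + 12.6 + 3.54 + 6.01 = 34.05 m.
Σ(b_i/K_i) = 11.9/8.25 + 12.6/0.000765 + 3.54/3.95 + 6.01/579 = 16473 d.
K_eq = L / Σ(b_i/K_i) = 34.05 / 16473 = 0.002067 m/day.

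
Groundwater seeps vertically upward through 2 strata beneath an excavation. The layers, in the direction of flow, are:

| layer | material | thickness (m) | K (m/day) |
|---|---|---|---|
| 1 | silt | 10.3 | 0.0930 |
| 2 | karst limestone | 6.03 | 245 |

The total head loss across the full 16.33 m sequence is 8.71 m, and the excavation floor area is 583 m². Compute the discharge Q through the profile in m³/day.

Flow is perpendicular to layering, so the layers act in series and the equivalent K is the thickness-weighted harmonic mean.
Total thickness L = 10.3 + 6.03 = 16.33 m.
Σ(b_i/K_i) = 10.3/0.0930 + 6.03/245 = 110.8 d.
K_eq = L / Σ(b_i/K_i) = 16.33 / 110.8 = 0.1474 m/day.
Q = K_eq · A · (Δh/L) = 0.1474 × 583 × (8.71/16.33) = 45.84 m³/day.

45.8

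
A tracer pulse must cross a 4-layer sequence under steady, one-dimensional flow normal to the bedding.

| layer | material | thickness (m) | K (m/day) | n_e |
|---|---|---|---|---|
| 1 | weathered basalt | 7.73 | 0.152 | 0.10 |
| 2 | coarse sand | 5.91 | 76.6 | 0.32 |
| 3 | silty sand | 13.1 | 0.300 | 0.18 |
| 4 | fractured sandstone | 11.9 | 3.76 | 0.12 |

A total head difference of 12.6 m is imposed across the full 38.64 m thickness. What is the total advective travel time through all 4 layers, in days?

With flow normal to the layers, continuity requires the same specific discharge q through every layer.
Σ(b_i/K_i) = 7.73/0.152 + 5.91/76.6 + 13.1/0.300 + 11.9/3.76 = 97.76 d.
q = Δh / Σ(b_i/K_i) = 12.6 / 97.76 = 0.1289 m/day.
In each layer the seepage velocity is v_i = q/n_i, so the layer transit time is t_i = b_i·n_i / q:
  layer 1 (weathered basalt): t_1 = 7.73 × 0.10 / 0.1289 = 5.998 d
  layer 2 (coarse sand): t_2 = 5.91 × 0.32 / 0.1289 = 14.67 d
  layer 3 (silty sand): t_3 = 13.1 × 0.18 / 0.1289 = 18.30 d
  layer 4 (fractured sandstone): t_4 = 11.9 × 0.12 / 0.1289 = 11.08 d
Total t = Σ t_i = 50.05 days.

50.0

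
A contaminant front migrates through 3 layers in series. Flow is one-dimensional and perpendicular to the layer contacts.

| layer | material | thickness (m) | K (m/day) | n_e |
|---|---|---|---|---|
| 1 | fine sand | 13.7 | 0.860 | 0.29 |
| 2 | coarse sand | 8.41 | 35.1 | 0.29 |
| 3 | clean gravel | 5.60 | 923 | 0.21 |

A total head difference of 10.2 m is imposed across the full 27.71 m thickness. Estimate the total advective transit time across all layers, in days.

12.0

With flow normal to the layers, continuity requires the same specific discharge q through every layer.
Σ(b_i/K_i) = 13.7/0.860 + 8.41/35.1 + 5.60/923 = 16.18 d.
q = Δh / Σ(b_i/K_i) = 10.2 / 16.18 = 0.6306 m/day.
In each layer the seepage velocity is v_i = q/n_i, so the layer transit time is t_i = b_i·n_i / q:
  layer 1 (fine sand): t_1 = 13.7 × 0.29 / 0.6306 = 6.301 d
  layer 2 (coarse sand): t_2 = 8.41 × 0.29 / 0.6306 = 3.868 d
  layer 3 (clean gravel): t_3 = 5.60 × 0.21 / 0.6306 = 1.865 d
Total t = Σ t_i = 12.03 days.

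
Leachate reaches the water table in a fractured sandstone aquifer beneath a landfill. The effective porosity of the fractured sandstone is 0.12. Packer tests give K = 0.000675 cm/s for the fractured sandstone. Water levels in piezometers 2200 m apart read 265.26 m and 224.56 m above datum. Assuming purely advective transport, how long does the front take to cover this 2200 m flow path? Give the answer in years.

67.0

Convert K: 0.000675 cm/s × 864 = 0.5832 m/day.
Hydraulic gradient i = (265.26 − 224.56) / 2200 = 40.7 / 2200 = 0.01850.
Darcy flux q = K · i = 0.5832 × 0.01850 = 0.01079 m/day.
Seepage velocity v = q / n_e = 0.01079 / 0.12 = 0.08991 m/day.
Travel time t = L / v = 2200 / 0.08991 = 24469 days = 66.99 years.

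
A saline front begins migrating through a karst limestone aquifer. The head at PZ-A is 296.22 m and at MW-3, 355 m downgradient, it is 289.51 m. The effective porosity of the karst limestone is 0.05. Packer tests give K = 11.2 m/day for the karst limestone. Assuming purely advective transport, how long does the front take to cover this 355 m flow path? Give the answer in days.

Hydraulic gradient i = (296.22 − 289.51) / 355 = 6.71 / 355 = 0.01890.
Darcy flux q = K · i = 11.20 × 0.01890 = 0.2117 m/day.
Seepage velocity v = q / n_e = 0.2117 / 0.05 = 4.234 m/day.
Travel time t = L / v = 355 / 4.234 = 83.85 days.

83.8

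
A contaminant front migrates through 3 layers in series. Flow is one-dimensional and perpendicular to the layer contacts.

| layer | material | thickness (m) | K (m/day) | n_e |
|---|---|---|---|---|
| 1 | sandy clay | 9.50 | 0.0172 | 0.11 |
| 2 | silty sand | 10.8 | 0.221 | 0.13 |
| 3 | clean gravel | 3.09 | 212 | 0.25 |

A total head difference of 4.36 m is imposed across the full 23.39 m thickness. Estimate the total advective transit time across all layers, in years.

With flow normal to the layers, continuity requires the same specific discharge q through every layer.
Σ(b_i/K_i) = 9.50/0.0172 + 10.8/0.221 + 3.09/212 = 601.2 d.
q = Δh / Σ(b_i/K_i) = 4.36 / 601.2 = 0.007252 m/day.
In each layer the seepage velocity is v_i = q/n_i, so the layer transit time is t_i = b_i·n_i / q:
  layer 1 (sandy clay): t_1 = 9.50 × 0.11 / 0.007252 = 144.1 d
  layer 2 (silty sand): t_2 = 10.8 × 0.13 / 0.007252 = 193.6 d
  layer 3 (clean gravel): t_3 = 3.09 × 0.25 / 0.007252 = 106.5 d
Total t = Σ t_i = 444.2 days = 1.216 years.

1.22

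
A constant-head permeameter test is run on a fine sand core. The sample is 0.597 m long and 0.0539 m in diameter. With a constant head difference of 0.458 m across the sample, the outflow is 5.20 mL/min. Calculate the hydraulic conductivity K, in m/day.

Cross-sectional area A = π·(d/2)² = π × (0.0539/2)² = 0.002282 m².
Convert discharge: 5.20 mL/min = 8.667e-08 m³/s.
Darcy's law rearranged: K = Q·L / (A·Δh) = 8.667e-08 × 0.597 / (0.002282 × 0.458) = 4.951e-05 m/s = 4.278 m/day.

4.28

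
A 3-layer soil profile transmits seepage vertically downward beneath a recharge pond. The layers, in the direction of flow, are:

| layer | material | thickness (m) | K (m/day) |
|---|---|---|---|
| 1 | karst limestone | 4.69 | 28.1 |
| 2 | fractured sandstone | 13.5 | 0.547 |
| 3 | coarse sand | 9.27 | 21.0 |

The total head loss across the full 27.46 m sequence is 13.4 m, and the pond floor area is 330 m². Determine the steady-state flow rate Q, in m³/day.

175

Flow is perpendicular to layering, so the layers act in series and the equivalent K is the thickness-weighted harmonic mean.
Total thickness L = 4.69 + 13.5 + 9.27 = 27.46 m.
Σ(b_i/K_i) = 4.69/28.1 + 13.5/0.547 + 9.27/21.0 = 25.29 d.
K_eq = L / Σ(b_i/K_i) = 27.46 / 25.29 = 1.086 m/day.
Q = K_eq · A · (Δh/L) = 1.086 × 330 × (13.4/27.46) = 174.9 m³/day.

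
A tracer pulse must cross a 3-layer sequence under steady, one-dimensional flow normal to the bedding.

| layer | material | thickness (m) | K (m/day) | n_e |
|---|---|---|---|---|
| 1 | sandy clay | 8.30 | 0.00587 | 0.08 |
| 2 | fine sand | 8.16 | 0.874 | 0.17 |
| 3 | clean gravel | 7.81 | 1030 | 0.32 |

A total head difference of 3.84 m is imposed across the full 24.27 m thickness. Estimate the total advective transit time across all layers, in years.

With flow normal to the layers, continuity requires the same specific discharge q through every layer.
Σ(b_i/K_i) = 8.30/0.00587 + 8.16/0.874 + 7.81/1030 = 1423 d.
q = Δh / Σ(b_i/K_i) = 3.84 / 1423 = 0.002698 m/day.
In each layer the seepage velocity is v_i = q/n_i, so the layer transit time is t_i = b_i·n_i / q:
  layer 1 (sandy clay): t_1 = 8.30 × 0.08 / 0.002698 = 246.1 d
  layer 2 (fine sand): t_2 = 8.16 × 0.17 / 0.002698 = 514.2 d
  layer 3 (clean gravel): t_3 = 7.81 × 0.32 / 0.002698 = 926.3 d
Total t = Σ t_i = 1687 days = 4.618 years.

4.62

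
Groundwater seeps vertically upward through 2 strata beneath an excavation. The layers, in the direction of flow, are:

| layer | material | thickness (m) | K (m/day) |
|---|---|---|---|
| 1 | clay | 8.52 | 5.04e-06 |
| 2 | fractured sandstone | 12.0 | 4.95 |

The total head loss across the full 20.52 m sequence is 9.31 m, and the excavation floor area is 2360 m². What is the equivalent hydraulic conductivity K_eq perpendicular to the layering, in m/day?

1.21e-05

Flow is perpendicular to layering, so the layers act in series and the equivalent K is the thickness-weighted harmonic mean.
Total thickness L = 8.52 + 12.0 = 20.52 m.
Σ(b_i/K_i) = 8.52/5.04e-06 + 12.0/4.95 = 1.690e+06 d.
K_eq = L / Σ(b_i/K_i) = 20.52 / 1.690e+06 = 1.214e-05 m/day.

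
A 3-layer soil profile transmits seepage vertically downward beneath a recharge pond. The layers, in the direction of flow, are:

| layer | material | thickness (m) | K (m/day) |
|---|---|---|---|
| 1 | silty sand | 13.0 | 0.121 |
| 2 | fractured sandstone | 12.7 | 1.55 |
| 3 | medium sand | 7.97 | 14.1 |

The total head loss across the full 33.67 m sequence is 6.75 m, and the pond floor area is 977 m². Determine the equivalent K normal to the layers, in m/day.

0.290

Flow is perpendicular to layering, so the layers act in series and the equivalent K is the thickness-weighted harmonic mean.
Total thickness L = 13.0 + 12.7 + 7.97 = 33.67 m.
Σ(b_i/K_i) = 13.0/0.121 + 12.7/1.55 + 7.97/14.1 = 116.2 d.
K_eq = L / Σ(b_i/K_i) = 33.67 / 116.2 = 0.2898 m/day.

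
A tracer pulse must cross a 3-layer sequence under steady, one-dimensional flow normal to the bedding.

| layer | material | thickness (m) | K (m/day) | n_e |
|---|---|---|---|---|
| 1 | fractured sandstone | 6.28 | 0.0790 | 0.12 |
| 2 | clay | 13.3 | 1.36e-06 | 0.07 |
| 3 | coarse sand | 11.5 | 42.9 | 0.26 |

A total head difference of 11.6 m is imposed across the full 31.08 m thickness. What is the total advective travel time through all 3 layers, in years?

With flow normal to the layers, continuity requires the same specific discharge q through every layer.
Σ(b_i/K_i) = 6.28/0.0790 + 13.3/1.36e-06 + 11.5/42.9 = 9.779e+06 d.
q = Δh / Σ(b_i/K_i) = 11.6 / 9.779e+06 = 1.186e-06 m/day.
In each layer the seepage velocity is v_i = q/n_i, so the layer transit time is t_i = b_i·n_i / q:
  layer 1 (fractured sandstone): t_1 = 6.28 × 0.12 / 1.186e-06 = 6.353e+05 d
  layer 2 (clay): t_2 = 13.3 × 0.07 / 1.186e-06 = 7.849e+05 d
  layer 3 (coarse sand): t_3 = 11.5 × 0.26 / 1.186e-06 = 2.521e+06 d
Total t = Σ t_i = 3.941e+06 days = 10790 years.

10800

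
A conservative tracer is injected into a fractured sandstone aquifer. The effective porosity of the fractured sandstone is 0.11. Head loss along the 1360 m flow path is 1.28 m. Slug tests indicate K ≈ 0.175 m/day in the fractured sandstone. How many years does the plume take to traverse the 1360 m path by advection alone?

Hydraulic gradient i = Δh / L = 1.28 / 1360 = 0.0009412.
Darcy flux q = K · i = 0.1750 × 0.0009412 = 0.0001647 m/day.
Seepage velocity v = q / n_e = 0.0001647 / 0.11 = 0.001497 m/day.
Travel time t = L / v = 1360 / 0.001497 = 9.083e+05 days = 2487 years.

2490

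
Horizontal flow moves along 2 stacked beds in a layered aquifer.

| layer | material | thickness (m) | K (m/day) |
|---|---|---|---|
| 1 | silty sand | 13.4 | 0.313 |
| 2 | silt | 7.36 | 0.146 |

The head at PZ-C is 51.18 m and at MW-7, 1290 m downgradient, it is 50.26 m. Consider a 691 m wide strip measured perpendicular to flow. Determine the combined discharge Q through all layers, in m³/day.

2.60

Flow is parallel to layering, so each bed carries its own Darcy discharge and the transmissivities add.
Σ(K_i·b_i) = 0.313×13.4 + 0.146×7.36 = 5.269 m²/day.
Hydraulic gradient i = (51.18 − 50.26) / 1290 = 0.92 / 1290 = 0.0007132.
Q = Σ(K_i·b_i) · W · i = 5.269 × 691 × 0.0007132 = 2.596 m³/day.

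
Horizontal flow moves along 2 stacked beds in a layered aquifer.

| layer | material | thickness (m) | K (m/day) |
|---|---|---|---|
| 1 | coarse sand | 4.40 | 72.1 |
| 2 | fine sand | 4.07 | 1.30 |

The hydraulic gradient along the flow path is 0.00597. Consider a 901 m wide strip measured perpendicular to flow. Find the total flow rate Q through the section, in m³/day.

1730

Flow is parallel to layering, so each bed carries its own Darcy discharge and the transmissivities add.
Σ(K_i·b_i) = 72.1×4.40 + 1.30×4.07 = 322.5 m²/day.
Hydraulic gradient i = 0.00597.
Q = Σ(K_i·b_i) · W · i = 322.5 × 901 × 0.005970 = 1735 m³/day.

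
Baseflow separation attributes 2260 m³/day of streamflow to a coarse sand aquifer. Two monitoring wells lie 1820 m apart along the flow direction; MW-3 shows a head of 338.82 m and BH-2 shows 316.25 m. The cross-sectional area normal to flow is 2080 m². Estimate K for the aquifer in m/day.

Hydraulic gradient i = (338.82 − 316.25) / 1820 = 22.57 / 1820 = 0.01240.
From Q = K·A·i, K = Q / (A·i) = 2260 / (2080 × 0.01240) = 87.62 m/day.

87.6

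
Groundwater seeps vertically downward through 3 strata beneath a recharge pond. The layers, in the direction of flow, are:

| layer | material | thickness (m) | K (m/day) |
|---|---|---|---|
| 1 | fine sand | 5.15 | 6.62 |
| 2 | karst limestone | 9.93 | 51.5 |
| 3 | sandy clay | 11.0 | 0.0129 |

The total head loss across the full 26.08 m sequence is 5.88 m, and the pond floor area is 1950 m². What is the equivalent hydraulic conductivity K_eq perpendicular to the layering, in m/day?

Flow is perpendicular to layering, so the layers act in series and the equivalent K is the thickness-weighted harmonic mean.
Total thickness L = 5.15 + 9.93 + 11.0 = 26.08 m.
Σ(b_i/K_i) = 5.15/6.62 + 9.93/51.5 + 11.0/0.0129 = 853.7 d.
K_eq = L / Σ(b_i/K_i) = 26.08 / 853.7 = 0.03055 m/day.

0.0305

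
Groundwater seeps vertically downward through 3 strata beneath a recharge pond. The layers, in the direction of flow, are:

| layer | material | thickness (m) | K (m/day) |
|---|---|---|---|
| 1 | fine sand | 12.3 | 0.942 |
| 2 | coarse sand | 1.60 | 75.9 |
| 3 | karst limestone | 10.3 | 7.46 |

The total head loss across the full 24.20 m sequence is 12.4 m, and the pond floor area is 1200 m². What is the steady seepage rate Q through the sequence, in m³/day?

Flow is perpendicular to layering, so the layers act in series and the equivalent K is the thickness-weighted harmonic mean.
Total thickness L = 12.3 + 1.60 + 10.3 = 24.20 m.
Σ(b_i/K_i) = 12.3/0.942 + 1.60/75.9 + 10.3/7.46 = 14.46 d.
K_eq = L / Σ(b_i/K_i) = 24.20 / 14.46 = 1.674 m/day.
Q = K_eq · A · (Δh/L) = 1.674 × 1200 × (12.4/24.20) = 1029 m³/day.

1030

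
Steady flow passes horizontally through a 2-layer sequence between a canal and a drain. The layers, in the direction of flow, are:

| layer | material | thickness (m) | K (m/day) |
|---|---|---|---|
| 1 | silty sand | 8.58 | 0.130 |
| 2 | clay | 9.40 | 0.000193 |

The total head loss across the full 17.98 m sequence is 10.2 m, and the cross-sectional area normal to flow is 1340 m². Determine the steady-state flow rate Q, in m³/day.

Flow is perpendicular to layering, so the layers act in series and the equivalent K is the thickness-weighted harmonic mean.
Total thickness L = 8.58 + 9.40 = 17.98 m.
Σ(b_i/K_i) = 8.58/0.130 + 9.40/0.000193 = 48771 d.
K_eq = L / Σ(b_i/K_i) = 17.98 / 48771 = 0.0003687 m/day.
Q = K_eq · A · (Δh/L) = 0.0003687 × 1340 × (10.2/17.98) = 0.2803 m³/day.

0.280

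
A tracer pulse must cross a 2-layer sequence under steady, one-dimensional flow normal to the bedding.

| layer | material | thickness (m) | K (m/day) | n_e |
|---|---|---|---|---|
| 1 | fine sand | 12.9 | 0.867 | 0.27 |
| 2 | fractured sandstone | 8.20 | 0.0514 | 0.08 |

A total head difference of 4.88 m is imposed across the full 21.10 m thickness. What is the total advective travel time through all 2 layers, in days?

With flow normal to the layers, continuity requires the same specific discharge q through every layer.
Σ(b_i/K_i) = 12.9/0.867 + 8.20/0.0514 = 174.4 d.
q = Δh / Σ(b_i/K_i) = 4.88 / 174.4 = 0.02798 m/day.
In each layer the seepage velocity is v_i = q/n_i, so the layer transit time is t_i = b_i·n_i / q:
  layer 1 (fine sand): t_1 = 12.9 × 0.27 / 0.02798 = 124.5 d
  layer 2 (fractured sandstone): t_2 = 8.20 × 0.08 / 0.02798 = 23.45 d
Total t = Σ t_i = 147.9 days.

148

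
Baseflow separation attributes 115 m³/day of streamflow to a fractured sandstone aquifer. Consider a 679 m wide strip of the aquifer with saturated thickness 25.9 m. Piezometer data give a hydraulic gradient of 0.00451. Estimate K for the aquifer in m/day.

1.45

Cross-sectional area A = 679 × 25.9 = 17586 m².
Hydraulic gradient i = 0.00451.
From Q = K·A·i, K = Q / (A·i) = 115 / (17586 × 0.004510) = 1.450 m/day.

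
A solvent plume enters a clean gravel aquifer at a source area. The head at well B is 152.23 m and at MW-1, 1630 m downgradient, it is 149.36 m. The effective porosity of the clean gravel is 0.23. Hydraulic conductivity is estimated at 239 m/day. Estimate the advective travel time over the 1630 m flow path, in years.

2.44

Hydraulic gradient i = (152.23 − 149.36) / 1630 = 2.87 / 1630 = 0.001761.
Darcy flux q = K · i = 239.0 × 0.001761 = 0.4208 m/day.
Seepage velocity v = q / n_e = 0.4208 / 0.23 = 1.830 m/day.
Travel time t = L / v = 1630 / 1.830 = 890.9 days = 2.439 years.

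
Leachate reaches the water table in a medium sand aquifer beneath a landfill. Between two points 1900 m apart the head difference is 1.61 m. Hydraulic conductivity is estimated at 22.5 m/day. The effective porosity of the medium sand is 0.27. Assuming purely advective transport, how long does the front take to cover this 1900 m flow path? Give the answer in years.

73.7

Hydraulic gradient i = Δh / L = 1.61 / 1900 = 0.0008474.
Darcy flux q = K · i = 22.50 × 0.0008474 = 0.01907 m/day.
Seepage velocity v = q / n_e = 0.01907 / 0.27 = 0.07061 m/day.
Travel time t = L / v = 1900 / 0.07061 = 26907 days = 73.67 years.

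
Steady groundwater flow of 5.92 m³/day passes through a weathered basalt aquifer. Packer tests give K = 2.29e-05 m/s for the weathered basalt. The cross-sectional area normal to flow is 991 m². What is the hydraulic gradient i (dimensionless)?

0.00302

Convert K: 2.29e-05 m/s × 86400 = 1.979 m/day.
From Q = K·A·i, i = Q / (K·A) = 5.92 / (1.979 × 991.0) = 0.003019.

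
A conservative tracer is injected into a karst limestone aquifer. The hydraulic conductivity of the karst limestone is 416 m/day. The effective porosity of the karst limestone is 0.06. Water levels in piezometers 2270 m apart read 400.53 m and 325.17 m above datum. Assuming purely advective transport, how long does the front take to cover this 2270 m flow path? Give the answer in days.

9.86

Hydraulic gradient i = (400.53 − 325.17) / 2270 = 75.36 / 2270 = 0.03320.
Darcy flux q = K · i = 416.0 × 0.03320 = 13.81 m/day.
Seepage velocity v = q / n_e = 13.81 / 0.06 = 230.2 m/day.
Travel time t = L / v = 2270 / 230.2 = 9.862 days.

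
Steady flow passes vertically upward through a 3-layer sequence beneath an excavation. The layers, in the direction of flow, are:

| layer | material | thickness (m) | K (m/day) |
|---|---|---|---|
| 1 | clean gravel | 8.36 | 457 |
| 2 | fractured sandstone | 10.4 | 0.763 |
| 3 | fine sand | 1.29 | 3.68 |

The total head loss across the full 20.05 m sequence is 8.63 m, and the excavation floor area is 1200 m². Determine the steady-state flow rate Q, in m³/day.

740

Flow is perpendicular to layering, so the layers act in series and the equivalent K is the thickness-weighted harmonic mean.
Total thickness L = 8.36 + 10.4 + 1.29 = 20.05 m.
Σ(b_i/K_i) = 8.36/457 + 10.4/0.763 + 1.29/3.68 = 14.00 d.
K_eq = L / Σ(b_i/K_i) = 20.05 / 14.00 = 1.432 m/day.
Q = K_eq · A · (Δh/L) = 1.432 × 1200 × (8.63/20.05) = 739.8 m³/day.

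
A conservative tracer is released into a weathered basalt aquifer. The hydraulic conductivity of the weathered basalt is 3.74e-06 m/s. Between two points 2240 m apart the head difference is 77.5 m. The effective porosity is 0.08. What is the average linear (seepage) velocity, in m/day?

0.140

Convert K: 3.74e-06 m/s × 86400 = 0.3231 m/day.
Hydraulic gradient i = Δh / L = 77.5 / 2240 = 0.03460.
Darcy flux q = K · i = 0.3231 × 0.03460 = 0.01118 m/day.
Seepage velocity v = q / n_e = 0.01118 / 0.08 = 0.1397 m/day.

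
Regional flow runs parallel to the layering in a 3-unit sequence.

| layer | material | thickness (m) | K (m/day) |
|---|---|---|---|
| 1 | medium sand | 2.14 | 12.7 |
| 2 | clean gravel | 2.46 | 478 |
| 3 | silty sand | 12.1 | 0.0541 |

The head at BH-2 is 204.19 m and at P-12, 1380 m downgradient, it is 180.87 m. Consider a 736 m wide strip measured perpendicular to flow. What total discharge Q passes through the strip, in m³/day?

Flow is parallel to layering, so each bed carries its own Darcy discharge and the transmissivities add.
Σ(K_i·b_i) = 12.7×2.14 + 478×2.46 + 0.0541×12.1 = 1204 m²/day.
Hydraulic gradient i = (204.19 − 180.87) / 1380 = 23.32 / 1380 = 0.01690.
Q = Σ(K_i·b_i) · W · i = 1204 × 736 × 0.01690 = 14971 m³/day.

15000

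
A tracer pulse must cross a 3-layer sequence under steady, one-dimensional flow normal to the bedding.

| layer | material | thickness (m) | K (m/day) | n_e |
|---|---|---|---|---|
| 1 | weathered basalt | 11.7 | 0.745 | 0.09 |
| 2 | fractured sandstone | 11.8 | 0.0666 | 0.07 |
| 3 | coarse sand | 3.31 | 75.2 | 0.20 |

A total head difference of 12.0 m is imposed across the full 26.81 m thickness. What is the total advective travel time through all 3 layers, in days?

40.9

With flow normal to the layers, continuity requires the same specific discharge q through every layer.
Σ(b_i/K_i) = 11.7/0.745 + 11.8/0.0666 + 3.31/75.2 = 192.9 d.
q = Δh / Σ(b_i/K_i) = 12.0 / 192.9 = 0.06220 m/day.
In each layer the seepage velocity is v_i = q/n_i, so the layer transit time is t_i = b_i·n_i / q:
  layer 1 (weathered basalt): t_1 = 11.7 × 0.09 / 0.06220 = 16.93 d
  layer 2 (fractured sandstone): t_2 = 11.8 × 0.07 / 0.06220 = 13.28 d
  layer 3 (coarse sand): t_3 = 3.31 × 0.20 / 0.06220 = 10.64 d
Total t = Σ t_i = 40.85 days.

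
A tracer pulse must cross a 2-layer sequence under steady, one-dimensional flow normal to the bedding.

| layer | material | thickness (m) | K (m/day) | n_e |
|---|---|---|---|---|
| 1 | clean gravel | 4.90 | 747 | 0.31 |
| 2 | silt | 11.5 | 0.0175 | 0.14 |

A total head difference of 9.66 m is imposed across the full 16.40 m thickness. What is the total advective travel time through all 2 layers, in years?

With flow normal to the layers, continuity requires the same specific discharge q through every layer.
Σ(b_i/K_i) = 4.90/747 + 11.5/0.0175 = 657.1 d.
q = Δh / Σ(b_i/K_i) = 9.66 / 657.1 = 0.01470 m/day.
In each layer the seepage velocity is v_i = q/n_i, so the layer transit time is t_i = b_i·n_i / q:
  layer 1 (clean gravel): t_1 = 4.90 × 0.31 / 0.01470 = 103.3 d
  layer 2 (silt): t_2 = 11.5 × 0.14 / 0.01470 = 109.5 d
Total t = Σ t_i = 212.9 days = 0.5828 years.

0.583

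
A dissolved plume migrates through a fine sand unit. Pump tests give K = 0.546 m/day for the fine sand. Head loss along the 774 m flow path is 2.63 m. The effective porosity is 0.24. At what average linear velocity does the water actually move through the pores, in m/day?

Hydraulic gradient i = Δh / L = 2.63 / 774 = 0.003398.
Darcy flux q = K · i = 0.5460 × 0.003398 = 0.001855 m/day.
Seepage velocity v = q / n_e = 0.001855 / 0.24 = 0.007730 m/day.

0.00773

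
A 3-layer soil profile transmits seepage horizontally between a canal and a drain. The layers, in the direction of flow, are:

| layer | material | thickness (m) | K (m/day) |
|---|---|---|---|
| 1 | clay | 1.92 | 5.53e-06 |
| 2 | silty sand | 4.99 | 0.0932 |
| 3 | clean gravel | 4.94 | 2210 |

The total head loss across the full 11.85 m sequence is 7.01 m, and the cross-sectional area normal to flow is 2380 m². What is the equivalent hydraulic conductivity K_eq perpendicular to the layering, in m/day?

Flow is perpendicular to layering, so the layers act in series and the equivalent K is the thickness-weighted harmonic mean.
Total thickness L = 1.92 + 4.99 + 4.94 = 11.85 m.
Σ(b_i/K_i) = 1.92/5.53e-06 + 4.99/0.0932 + 4.94/2210 = 3.473e+05 d.
K_eq = L / Σ(b_i/K_i) = 11.85 / 3.473e+05 = 3.413e-05 m/day.

3.41e-05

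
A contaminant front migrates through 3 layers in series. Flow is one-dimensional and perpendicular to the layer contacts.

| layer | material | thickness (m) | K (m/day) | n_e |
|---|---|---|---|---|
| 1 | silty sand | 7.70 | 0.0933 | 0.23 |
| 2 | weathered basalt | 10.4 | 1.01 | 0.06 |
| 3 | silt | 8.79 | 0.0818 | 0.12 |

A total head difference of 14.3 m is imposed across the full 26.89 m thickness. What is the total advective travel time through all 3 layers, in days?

48.3

With flow normal to the layers, continuity requires the same specific discharge q through every layer.
Σ(b_i/K_i) = 7.70/0.0933 + 10.4/1.01 + 8.79/0.0818 = 200.3 d.
q = Δh / Σ(b_i/K_i) = 14.3 / 200.3 = 0.07140 m/day.
In each layer the seepage velocity is v_i = q/n_i, so the layer transit time is t_i = b_i·n_i / q:
  layer 1 (silty sand): t_1 = 7.70 × 0.23 / 0.07140 = 24.80 d
  layer 2 (weathered basalt): t_2 = 10.4 × 0.06 / 0.07140 = 8.740 d
  layer 3 (silt): t_3 = 8.79 × 0.12 / 0.07140 = 14.77 d
Total t = Σ t_i = 48.32 days.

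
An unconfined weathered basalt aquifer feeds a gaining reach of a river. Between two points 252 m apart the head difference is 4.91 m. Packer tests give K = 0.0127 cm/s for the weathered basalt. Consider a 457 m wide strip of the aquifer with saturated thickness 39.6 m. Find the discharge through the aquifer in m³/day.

Convert K: 0.0127 cm/s × 864 = 10.97 m/day.
Cross-sectional area A = 457 × 39.6 = 18097 m².
Hydraulic gradient i = Δh / L = 4.91 / 252 = 0.01948.
Darcy's law: Q = K · A · i = 10.97 × 18097 × 0.01948 = 3869 m³/day.

3870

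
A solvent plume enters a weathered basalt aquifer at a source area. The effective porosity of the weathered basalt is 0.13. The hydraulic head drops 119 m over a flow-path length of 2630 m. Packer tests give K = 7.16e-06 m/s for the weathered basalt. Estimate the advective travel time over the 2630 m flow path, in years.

33.4

Convert K: 7.16e-06 m/s × 86400 = 0.6186 m/day.
Hydraulic gradient i = Δh / L = 119 / 2630 = 0.04525.
Darcy flux q = K · i = 0.6186 × 0.04525 = 0.02799 m/day.
Seepage velocity v = q / n_e = 0.02799 / 0.13 = 0.2153 m/day.
Travel time t = L / v = 2630 / 0.2153 = 12215 days = 33.44 years.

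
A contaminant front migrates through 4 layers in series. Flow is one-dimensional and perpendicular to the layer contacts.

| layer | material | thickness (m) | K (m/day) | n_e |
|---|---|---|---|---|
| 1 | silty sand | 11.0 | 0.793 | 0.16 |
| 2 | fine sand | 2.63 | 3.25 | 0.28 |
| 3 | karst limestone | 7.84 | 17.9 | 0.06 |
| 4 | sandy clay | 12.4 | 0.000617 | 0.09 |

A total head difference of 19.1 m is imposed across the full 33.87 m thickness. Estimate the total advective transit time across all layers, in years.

With flow normal to the layers, continuity requires the same specific discharge q through every layer.
Σ(b_i/K_i) = 11.0/0.793 + 2.63/3.25 + 7.84/17.9 + 12.4/0.000617 = 20112 d.
q = Δh / Σ(b_i/K_i) = 19.1 / 20112 = 0.0009497 m/day.
In each layer the seepage velocity is v_i = q/n_i, so the layer transit time is t_i = b_i·n_i / q:
  layer 1 (silty sand): t_1 = 11.0 × 0.16 / 0.0009497 = 1853 d
  layer 2 (fine sand): t_2 = 2.63 × 0.28 / 0.0009497 = 775.4 d
  layer 3 (karst limestone): t_3 = 7.84 × 0.06 / 0.0009497 = 495.3 d
  layer 4 (sandy clay): t_4 = 12.4 × 0.09 / 0.0009497 = 1175 d
Total t = Σ t_i = 4299 days = 11.77 years.

11.8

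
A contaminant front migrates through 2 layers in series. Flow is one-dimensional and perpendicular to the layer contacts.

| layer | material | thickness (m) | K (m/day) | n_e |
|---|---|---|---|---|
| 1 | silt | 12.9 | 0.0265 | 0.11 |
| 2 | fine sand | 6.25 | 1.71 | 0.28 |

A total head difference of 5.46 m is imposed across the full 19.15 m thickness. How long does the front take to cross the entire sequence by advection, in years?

With flow normal to the layers, continuity requires the same specific discharge q through every layer.
Σ(b_i/K_i) = 12.9/0.0265 + 6.25/1.71 = 490.4 d.
q = Δh / Σ(b_i/K_i) = 5.46 / 490.4 = 0.01113 m/day.
In each layer the seepage velocity is v_i = q/n_i, so the layer transit time is t_i = b_i·n_i / q:
  layer 1 (silt): t_1 = 12.9 × 0.11 / 0.01113 = 127.5 d
  layer 2 (fine sand): t_2 = 6.25 × 0.28 / 0.01113 = 157.2 d
Total t = Σ t_i = 284.7 days = 0.7793 years.

0.779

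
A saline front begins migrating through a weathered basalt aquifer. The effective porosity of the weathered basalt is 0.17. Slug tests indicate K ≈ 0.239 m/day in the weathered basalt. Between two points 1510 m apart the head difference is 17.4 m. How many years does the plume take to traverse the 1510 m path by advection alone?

Hydraulic gradient i = Δh / L = 17.4 / 1510 = 0.01152.
Darcy flux q = K · i = 0.2390 × 0.01152 = 0.002754 m/day.
Seepage velocity v = q / n_e = 0.002754 / 0.17 = 0.01620 m/day.
Travel time t = L / v = 1510 / 0.01620 = 93209 days = 255.2 years.

255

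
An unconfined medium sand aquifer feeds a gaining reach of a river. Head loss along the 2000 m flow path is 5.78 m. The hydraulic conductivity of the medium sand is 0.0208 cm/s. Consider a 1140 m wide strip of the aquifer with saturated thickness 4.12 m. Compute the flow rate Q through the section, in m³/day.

244

Convert K: 0.0208 cm/s × 864 = 17.97 m/day.
Cross-sectional area A = 1140 × 4.12 = 4697 m².
Hydraulic gradient i = Δh / L = 5.78 / 2000 = 0.002890.
Darcy's law: Q = K · A · i = 17.97 × 4697 × 0.002890 = 243.9 m³/day.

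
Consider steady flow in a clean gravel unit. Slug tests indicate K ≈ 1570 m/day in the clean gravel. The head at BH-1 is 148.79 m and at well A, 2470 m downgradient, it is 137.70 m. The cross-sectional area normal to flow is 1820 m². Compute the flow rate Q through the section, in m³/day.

Hydraulic gradient i = (148.79 − 137.70) / 2470 = 11.09 / 2470 = 0.004490.
Darcy's law: Q = K · A · i = 1570 × 1820 × 0.004490 = 12829 m³/day.

12800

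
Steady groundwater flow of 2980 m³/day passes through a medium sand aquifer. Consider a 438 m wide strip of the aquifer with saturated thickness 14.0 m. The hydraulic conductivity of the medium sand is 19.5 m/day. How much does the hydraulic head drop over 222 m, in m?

Cross-sectional area A = 438 × 14.0 = 6132 m².
From Q = K·A·i, i = Q / (K·A) = 2980 / (19.50 × 6132) = 0.02492.
Head loss Δh = i · L = 0.02492 × 222 = 5.533 m.

5.53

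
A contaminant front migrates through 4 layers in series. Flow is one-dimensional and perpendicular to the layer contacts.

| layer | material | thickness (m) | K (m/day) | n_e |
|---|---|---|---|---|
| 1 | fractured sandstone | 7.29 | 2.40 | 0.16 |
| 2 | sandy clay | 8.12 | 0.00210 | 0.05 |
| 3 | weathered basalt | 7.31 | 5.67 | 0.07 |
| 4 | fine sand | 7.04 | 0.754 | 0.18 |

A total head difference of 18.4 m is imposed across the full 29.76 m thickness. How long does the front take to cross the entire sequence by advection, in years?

1.93

With flow normal to the layers, continuity requires the same specific discharge q through every layer.
Σ(b_i/K_i) = 7.29/2.40 + 8.12/0.00210 + 7.31/5.67 + 7.04/0.754 = 3880 d.
q = Δh / Σ(b_i/K_i) = 18.4 / 3880 = 0.004742 m/day.
In each layer the seepage velocity is v_i = q/n_i, so the layer transit time is t_i = b_i·n_i / q:
  layer 1 (fractured sandstone): t_1 = 7.29 × 0.16 / 0.004742 = 246.0 d
  layer 2 (sandy clay): t_2 = 8.12 × 0.05 / 0.004742 = 85.62 d
  layer 3 (weathered basalt): t_3 = 7.31 × 0.07 / 0.004742 = 107.9 d
  layer 4 (fine sand): t_4 = 7.04 × 0.18 / 0.004742 = 267.2 d
Total t = Σ t_i = 706.7 days = 1.935 years.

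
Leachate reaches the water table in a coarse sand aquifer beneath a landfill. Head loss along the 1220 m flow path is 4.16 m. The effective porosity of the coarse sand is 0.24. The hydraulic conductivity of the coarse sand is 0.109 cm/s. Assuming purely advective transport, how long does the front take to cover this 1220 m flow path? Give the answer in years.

2.50

Convert K: 0.109 cm/s × 864 = 94.18 m/day.
Hydraulic gradient i = Δh / L = 4.16 / 1220 = 0.003410.
Darcy flux q = K · i = 94.18 × 0.003410 = 0.3211 m/day.
Seepage velocity v = q / n_e = 0.3211 / 0.24 = 1.338 m/day.
Travel time t = L / v = 1220 / 1.338 = 911.8 days = 2.496 years.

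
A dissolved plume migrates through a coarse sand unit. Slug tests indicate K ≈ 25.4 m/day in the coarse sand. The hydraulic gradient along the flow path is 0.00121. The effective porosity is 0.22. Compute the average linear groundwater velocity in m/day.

Hydraulic gradient i = 0.00121.
Darcy flux q = K · i = 25.40 × 0.001210 = 0.03073 m/day.
Seepage velocity v = q / n_e = 0.03073 / 0.22 = 0.1397 m/day.

0.140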